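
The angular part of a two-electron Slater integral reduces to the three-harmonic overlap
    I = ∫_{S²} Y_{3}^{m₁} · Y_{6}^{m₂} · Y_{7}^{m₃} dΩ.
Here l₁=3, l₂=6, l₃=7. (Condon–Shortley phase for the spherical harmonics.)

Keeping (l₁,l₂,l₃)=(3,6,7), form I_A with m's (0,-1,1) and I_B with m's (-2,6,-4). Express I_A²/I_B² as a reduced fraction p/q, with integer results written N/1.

1849/605

Same 3,6,7: normalisation and zero-m 3j drop out of the ratio.
A: Δ: 2! 4! 10! / 17! → 1/2042040; sum: t=0:+1/172800 t=1:−1/69120 t=2:+1/362880 = -43/7257600; 3j²(3 6 7; 0 -1 1) = Δ·Π!·Σ² = 1849/170170  (sign -1)
B: Δ: 2! 4! 10! / 17! → 1/2042040; sum: t=2:+1/43545600 = 1/43545600; 3j²(3 6 7; -2 6 -4) = Δ·Π!·Σ² = 11/3094  (sign -1)
I_A²/I_B² = (1849/170170)/(11/3094) = 1849/605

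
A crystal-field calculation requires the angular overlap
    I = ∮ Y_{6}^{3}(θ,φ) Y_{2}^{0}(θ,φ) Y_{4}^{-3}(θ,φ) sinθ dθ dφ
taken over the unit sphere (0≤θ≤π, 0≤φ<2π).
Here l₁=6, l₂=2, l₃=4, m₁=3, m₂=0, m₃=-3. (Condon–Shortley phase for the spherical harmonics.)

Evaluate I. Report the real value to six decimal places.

Rules hold: Σm=0, L=12 even, 4≤4≤8.
N = 13·5·9 = 585
Δ = 4!·8!·0!/13! = 1/6435
Racah Σ t=2..2: t=2:+1/2304 = 1/2304
⇒ 3j(6 2 4; 0 0 0)² = 5/143, sgn +1
Racah Σ t=2..2: t=2:+1/20160 = 1/20160
⇒ 3j(6 2 4; 3 0 -3)² = 12/715, sgn -1
4πI² = N·(3j₀)²·(3jₘ)² = 540/1573
I = -1·√(0.343293/4π) = -0.16528277

-0.165283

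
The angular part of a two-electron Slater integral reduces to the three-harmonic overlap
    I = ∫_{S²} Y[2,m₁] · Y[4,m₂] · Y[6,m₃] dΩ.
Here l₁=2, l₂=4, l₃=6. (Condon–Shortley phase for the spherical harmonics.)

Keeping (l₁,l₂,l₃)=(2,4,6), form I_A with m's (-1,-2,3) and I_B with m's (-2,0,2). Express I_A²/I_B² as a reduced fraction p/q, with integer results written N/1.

18/5

l's match ⇒ only the (l;m) 3-j factors differ between A and B.
A: triangle coeff Δ(2,4,6) = 1/6435; Σ_t [0,0]: t=0:+1/8640 = 1/8640; (3j)²=28/715 [(2 4 6; -1 -2 3)], sign=-1
B: triangle coeff Δ(2,4,6) = 1/6435; Σ_t [0,0]: t=0:+1/13824 = 1/13824; (3j)²=14/1287 [(2 4 6; -2 0 2)], sign=+1
I_A²/I_B² = (28/715)/(14/1287) = 18/5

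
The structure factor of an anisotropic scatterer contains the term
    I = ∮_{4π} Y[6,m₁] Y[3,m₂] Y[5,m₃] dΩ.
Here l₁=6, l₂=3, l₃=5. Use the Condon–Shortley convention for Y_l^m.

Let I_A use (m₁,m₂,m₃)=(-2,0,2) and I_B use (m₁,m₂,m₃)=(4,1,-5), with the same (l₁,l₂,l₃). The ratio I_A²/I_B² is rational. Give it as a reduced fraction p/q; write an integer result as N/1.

4/27

Shared (l₁,l₂,l₃)=(6,3,5): N and (l;000)² cancel in I_A²/I_B².
A: Δ = 4!·8!·2!/15! = 1/675675; Racah Σ t=1..3: t=1:−1/60480 t=2:+1/5760 t=3:−1/8640 = 1/24192; ⇒ 3j(6 3 5; -2 0 2)² = 8/3003, sgn -1
B: Δ = 4!·8!·2!/15! = 1/675675; Racah Σ t=2..2: t=2:+1/322560 = 1/322560; ⇒ 3j(6 3 5; 4 1 -5)² = 18/1001, sgn +1
I_A²/I_B² = (8/3003)/(18/1001) = 4/27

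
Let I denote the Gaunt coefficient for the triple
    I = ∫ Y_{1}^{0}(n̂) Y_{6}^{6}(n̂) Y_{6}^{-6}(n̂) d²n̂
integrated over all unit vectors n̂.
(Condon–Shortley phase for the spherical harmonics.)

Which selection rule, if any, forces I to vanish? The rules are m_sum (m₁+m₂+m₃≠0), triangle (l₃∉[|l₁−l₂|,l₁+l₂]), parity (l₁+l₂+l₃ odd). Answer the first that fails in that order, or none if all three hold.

Σmᵢ = 0  ✓
l₃∈[|l₁−l₂|,l₁+l₂]=[5,7], have l₃=6  ✓
Σlᵢ = 13 ⇒ odd  ✗

parity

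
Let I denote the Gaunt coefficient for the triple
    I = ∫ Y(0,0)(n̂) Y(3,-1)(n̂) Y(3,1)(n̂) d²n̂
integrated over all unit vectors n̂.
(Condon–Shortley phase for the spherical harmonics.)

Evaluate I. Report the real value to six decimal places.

Rules hold: Σm=0, L=6 even, 3≤3≤3.
N = 1·7·7 = 49
Δ = 0!·0!·6!/7! = 1/7
Racah Σ t=0..0: t=0:+1/36 = 1/36
⇒ 3j(0 3 3; 0 0 0)² = 1/7, sgn -1
Racah Σ t=0..0: t=0:+1/48 = 1/48
⇒ 3j(0 3 3; 0 -1 1)² = 1/7, sgn +1
4πI² = N·(3j₀)²·(3jₘ)² = 1/1
I = -1·√(1/4π) = -0.28209479

-0.282095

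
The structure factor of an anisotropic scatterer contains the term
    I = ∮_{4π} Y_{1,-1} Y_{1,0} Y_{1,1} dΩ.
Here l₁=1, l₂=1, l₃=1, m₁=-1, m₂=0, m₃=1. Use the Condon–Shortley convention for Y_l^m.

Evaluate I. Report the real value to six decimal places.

0.000000

l₁+l₂+l₃=3 is odd: 3j(l;000)=0 ⇒ I=0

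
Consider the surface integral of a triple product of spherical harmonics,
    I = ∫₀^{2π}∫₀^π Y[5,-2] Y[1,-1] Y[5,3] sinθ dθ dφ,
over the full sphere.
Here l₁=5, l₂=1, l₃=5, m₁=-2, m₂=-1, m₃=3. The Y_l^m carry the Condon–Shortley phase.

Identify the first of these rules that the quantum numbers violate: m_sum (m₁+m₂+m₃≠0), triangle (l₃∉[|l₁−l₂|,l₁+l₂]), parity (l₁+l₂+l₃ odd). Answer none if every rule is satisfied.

Σmᵢ = 0  ✓
l₃∈[|l₁−l₂|,l₁+l₂]=[4,6], have l₃=5  ✓
Σlᵢ = 11 ⇒ odd  ✗

parity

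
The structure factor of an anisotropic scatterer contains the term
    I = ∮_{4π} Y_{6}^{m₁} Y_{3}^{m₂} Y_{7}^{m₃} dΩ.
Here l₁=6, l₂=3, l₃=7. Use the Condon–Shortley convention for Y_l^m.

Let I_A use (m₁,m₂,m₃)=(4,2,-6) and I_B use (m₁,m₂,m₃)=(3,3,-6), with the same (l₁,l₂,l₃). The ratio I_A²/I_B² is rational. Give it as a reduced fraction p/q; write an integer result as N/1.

64/45

Shared (l₁,l₂,l₃)=(6,3,7): N and (l;000)² cancel in I_A²/I_B².
A: Δ = 2!·10!·4!/17! = 1/2042040; Racah Σ t=1..2: t=1:−1/8709120 t=2:+1/43545600 = -1/10886400; ⇒ 3j(6 3 7; 4 2 -6)² = 8/357, sgn +1
B: Δ = 2!·10!·4!/17! = 1/2042040; Racah Σ t=2..2: t=2:+1/17418240 = 1/17418240; ⇒ 3j(6 3 7; 3 3 -6)² = 15/952, sgn -1
I_A²/I_B² = (8/357)/(15/952) = 64/45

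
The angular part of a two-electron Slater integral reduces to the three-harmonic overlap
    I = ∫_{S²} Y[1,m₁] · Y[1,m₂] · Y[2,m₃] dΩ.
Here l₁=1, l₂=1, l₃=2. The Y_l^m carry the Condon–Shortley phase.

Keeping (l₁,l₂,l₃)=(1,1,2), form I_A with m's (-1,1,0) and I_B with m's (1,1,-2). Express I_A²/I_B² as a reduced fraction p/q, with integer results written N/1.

1/6

Same 1,1,2: normalisation and zero-m 3j drop out of the ratio.
A: Δ: 0! 2! 2! / 5! → 1/30; sum: t=0:+1/4 = 1/4; 3j²(1 1 2; -1 1 0) = Δ·Π!·Σ² = 1/30  (sign +1)
B: Δ: 0! 2! 2! / 5! → 1/30; sum: t=0:+1/4 = 1/4; 3j²(1 1 2; 1 1 -2) = Δ·Π!·Σ² = 1/5  (sign +1)
I_A²/I_B² = (1/30)/(1/5) = 1/6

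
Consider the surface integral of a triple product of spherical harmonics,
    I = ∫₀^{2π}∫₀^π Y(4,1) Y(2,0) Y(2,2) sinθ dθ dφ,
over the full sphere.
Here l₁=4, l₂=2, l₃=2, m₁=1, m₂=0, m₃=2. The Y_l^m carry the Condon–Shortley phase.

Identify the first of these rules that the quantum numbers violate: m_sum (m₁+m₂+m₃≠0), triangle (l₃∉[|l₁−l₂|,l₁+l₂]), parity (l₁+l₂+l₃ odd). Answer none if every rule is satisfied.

m_sum

m₁+m₂+m₃ = 1 + 0 + 2 = 3  ✗
triangle: |4−2|=2 ≤ l₃=2 ≤ 4+2=6
parity: l₁+l₂+l₃ = 8 is even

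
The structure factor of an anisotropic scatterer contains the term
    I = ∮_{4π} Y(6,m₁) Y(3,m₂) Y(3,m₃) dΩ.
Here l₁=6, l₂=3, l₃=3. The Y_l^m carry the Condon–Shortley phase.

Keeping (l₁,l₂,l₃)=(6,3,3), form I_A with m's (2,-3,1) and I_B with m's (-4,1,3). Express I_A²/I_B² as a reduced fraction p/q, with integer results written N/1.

2/15

l's match ⇒ only the (l;m) 3-j factors differ between A and B.
A: triangle coeff Δ(6,3,3) = 1/12012; Σ_t [0,0]: t=0:+1/34560 = 1/34560; (3j)²=1/429 [(6 3 3; 2 -3 1)], sign=+1
B: triangle coeff Δ(6,3,3) = 1/12012; Σ_t [4,4]: t=4:+1/34560 = 1/34560; (3j)²=5/286 [(6 3 3; -4 1 3)], sign=+1
I_A²/I_B² = (1/429)/(5/286) = 2/15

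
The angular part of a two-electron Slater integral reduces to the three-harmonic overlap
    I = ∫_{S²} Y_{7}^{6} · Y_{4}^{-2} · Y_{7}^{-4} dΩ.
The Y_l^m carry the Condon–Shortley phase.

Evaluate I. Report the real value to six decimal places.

m-sum 0 ✓  L=18 even ✓  3≤7≤11 ✓
Π(2lᵢ+1) = 15×9×15 = 2025
triangle coeff Δ(7,4,7) = 1/58198140
Σ_t [0,4]: t=0:+1/17418240 t=1:−1/622080 t=2:+1/230400 t=3:−1/622080 t=4:+1/17418240 = 1/806400
(3j)²=2268/230945 [(7 4 7; 0 0 0)], sign=-1
Σ_t [0,1]: t=0:+1/34836480 t=1:−1/130636800 = 11/522547200
(3j)²=1331/81396 [(7 4 7; 6 -2 -4)], sign=-1
⇒ 4πI² = 441045/1356277
I = (+1)√(441045/1356277/(4π)) = 0.16086528

0.160865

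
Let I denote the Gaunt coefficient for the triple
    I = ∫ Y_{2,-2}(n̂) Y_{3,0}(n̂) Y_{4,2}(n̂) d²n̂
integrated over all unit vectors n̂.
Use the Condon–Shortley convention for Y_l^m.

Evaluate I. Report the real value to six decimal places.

Σlᵢ=9 odd — θ-integrand is odd under cosθ→−cosθ; I=0

0.000000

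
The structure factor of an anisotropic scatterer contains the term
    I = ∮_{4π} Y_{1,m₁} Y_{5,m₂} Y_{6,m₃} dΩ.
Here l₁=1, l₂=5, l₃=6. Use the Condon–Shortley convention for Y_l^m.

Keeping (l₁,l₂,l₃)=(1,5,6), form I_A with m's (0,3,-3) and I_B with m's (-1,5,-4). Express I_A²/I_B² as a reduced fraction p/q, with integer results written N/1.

Shared (l₁,l₂,l₃)=(1,5,6): N and (l;000)² cancel in I_A²/I_B².
A: Δ = 0!·2!·10!/13! = 1/858; Racah Σ t=0..0: t=0:+1/80640 = 1/80640; ⇒ 3j(1 5 6; 0 3 -3)² = 9/286, sgn -1
B: Δ = 0!·2!·10!/13! = 1/858; Racah Σ t=0..0: t=0:+1/7257600 = 1/7257600; ⇒ 3j(1 5 6; -1 5 -4)² = 1/858, sgn +1
I_A²/I_B² = (9/286)/(1/858) = 27/1

27/1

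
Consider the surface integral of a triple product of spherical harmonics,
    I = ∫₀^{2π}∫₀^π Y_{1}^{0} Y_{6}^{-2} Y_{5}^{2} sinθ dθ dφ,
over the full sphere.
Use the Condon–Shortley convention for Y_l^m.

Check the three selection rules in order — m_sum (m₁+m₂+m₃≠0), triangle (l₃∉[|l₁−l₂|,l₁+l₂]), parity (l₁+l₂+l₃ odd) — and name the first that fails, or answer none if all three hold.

azimuthal sum: 0 − 2 + 2 = 0  ✓
5 ≤ 5 ≤ 7 (triangle on l)  ✓
L = 1 + 6 + 5 = 12 (even)  ✓

none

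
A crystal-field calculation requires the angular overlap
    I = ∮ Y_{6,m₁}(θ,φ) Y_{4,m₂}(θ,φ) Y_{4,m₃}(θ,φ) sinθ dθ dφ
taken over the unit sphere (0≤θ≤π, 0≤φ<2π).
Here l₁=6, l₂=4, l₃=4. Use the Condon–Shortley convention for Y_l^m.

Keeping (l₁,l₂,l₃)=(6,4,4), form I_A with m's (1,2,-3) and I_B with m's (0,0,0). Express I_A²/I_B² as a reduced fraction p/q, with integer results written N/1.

507/400

Shared (l₁,l₂,l₃)=(6,4,4): N and (l;000)² cancel in I_A²/I_B².
A: Δ = 6!·6!·2!/15! = 1/1261260; Racah Σ t=4..5: t=4:+1/11520 t=5:−1/86400 = 13/172800; ⇒ 3j(6 4 4; 1 2 -3)² = 13/660, sgn -1
B: Δ = 6!·6!·2!/15! = 1/1261260; Racah Σ t=2..4: t=2:+1/4608 t=3:−1/1296 t=4:+1/4608 = -7/20736; ⇒ 3j(6 4 4; 0 0 0)² = 20/1287, sgn -1
I_A²/I_B² = (13/660)/(20/1287) = 507/400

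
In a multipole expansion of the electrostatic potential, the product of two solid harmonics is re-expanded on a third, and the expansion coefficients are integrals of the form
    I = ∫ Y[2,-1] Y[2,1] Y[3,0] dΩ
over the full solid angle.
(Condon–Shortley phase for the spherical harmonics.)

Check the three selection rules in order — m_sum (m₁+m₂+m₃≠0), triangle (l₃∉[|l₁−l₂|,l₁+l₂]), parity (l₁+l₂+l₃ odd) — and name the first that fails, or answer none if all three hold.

azimuthal sum: -1 + 1 + 0 = 0  ✓
0 ≤ 3 ≤ 4 (triangle on l)  ✓
L = 2 + 2 + 3 = 7 (odd)  ✗

parity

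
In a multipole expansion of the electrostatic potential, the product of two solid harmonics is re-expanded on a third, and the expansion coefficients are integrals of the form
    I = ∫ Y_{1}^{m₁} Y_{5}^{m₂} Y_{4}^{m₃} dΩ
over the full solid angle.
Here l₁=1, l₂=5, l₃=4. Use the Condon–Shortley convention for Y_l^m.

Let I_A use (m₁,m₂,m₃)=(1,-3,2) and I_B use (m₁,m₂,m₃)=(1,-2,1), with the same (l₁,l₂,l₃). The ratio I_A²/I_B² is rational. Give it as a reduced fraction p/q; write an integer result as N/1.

Same 1,5,4: normalisation and zero-m 3j drop out of the ratio.
A: Δ: 2! 0! 8! / 11! → 1/495; sum: t=0:+1/2880 = 1/2880; 3j²(1 5 4; 1 -3 2) = Δ·Π!·Σ² = 28/495  (sign +1)
B: Δ: 2! 0! 8! / 11! → 1/495; sum: t=0:+1/1440 = 1/1440; 3j²(1 5 4; 1 -2 1) = Δ·Π!·Σ² = 7/165  (sign -1)
I_A²/I_B² = (28/495)/(7/165) = 4/3

4/3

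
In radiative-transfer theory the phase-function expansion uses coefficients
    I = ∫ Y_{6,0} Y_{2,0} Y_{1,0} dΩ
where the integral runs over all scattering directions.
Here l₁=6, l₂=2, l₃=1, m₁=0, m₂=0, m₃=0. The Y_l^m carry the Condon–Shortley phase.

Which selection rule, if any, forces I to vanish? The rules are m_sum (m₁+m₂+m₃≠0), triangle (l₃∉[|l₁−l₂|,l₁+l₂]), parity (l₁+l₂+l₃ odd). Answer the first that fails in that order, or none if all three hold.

triangle

m₁+m₂+m₃ = 0 + 0 + 0 = 0  ✓
triangle: |6−2|=4 ≤ l₃=1 ≤ 6+2=8  ✗
parity: l₁+l₂+l₃ = 9 is odd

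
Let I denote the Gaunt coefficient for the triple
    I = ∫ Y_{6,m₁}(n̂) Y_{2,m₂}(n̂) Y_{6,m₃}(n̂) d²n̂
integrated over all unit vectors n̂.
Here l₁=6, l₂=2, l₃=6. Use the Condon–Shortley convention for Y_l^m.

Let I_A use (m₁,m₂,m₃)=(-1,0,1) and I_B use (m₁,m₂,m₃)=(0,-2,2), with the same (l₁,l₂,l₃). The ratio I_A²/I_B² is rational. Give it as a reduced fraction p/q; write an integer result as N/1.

169/280

Same 6,2,6: normalisation and zero-m 3j drop out of the ratio.
A: Δ: 2! 10! 2! / 15! → 1/90090; sum: t=0:+1/120960 t=1:−1/17280 t=2:+1/57600 = -13/403200; 3j²(6 2 6; -1 0 1) = Δ·Π!·Σ² = 13/770  (sign +1)
B: Δ: 2! 10! 2! / 15! → 1/90090; sum: t=0:+1/69120 = 1/69120; 3j²(6 2 6; 0 -2 2) = Δ·Π!·Σ² = 4/143  (sign +1)
I_A²/I_B² = (13/770)/(4/143) = 169/280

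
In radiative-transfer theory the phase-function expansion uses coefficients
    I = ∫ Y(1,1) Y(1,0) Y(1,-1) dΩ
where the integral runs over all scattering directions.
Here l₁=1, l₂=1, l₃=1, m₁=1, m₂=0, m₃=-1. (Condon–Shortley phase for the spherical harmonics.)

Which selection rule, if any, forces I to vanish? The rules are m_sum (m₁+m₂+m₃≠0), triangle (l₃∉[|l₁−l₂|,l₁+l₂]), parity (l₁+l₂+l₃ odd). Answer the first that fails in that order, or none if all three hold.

parity

azimuthal sum: 1 + 0 − 1 = 0  ✓
0 ≤ 1 ≤ 2 (triangle on l)  ✓
L = 1 + 1 + 1 = 3 (odd)  ✗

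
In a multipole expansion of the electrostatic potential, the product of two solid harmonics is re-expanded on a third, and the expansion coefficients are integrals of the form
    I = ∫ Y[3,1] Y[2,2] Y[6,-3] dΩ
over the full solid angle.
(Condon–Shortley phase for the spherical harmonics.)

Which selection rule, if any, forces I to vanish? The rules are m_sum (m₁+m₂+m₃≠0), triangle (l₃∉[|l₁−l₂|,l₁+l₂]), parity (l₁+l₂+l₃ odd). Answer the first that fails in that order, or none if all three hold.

triangle

azimuthal sum: 1 + 2 − 3 = 0  ✓
1 ≤ 6 ≤ 5 (triangle on l)  ✗
L = 3 + 2 + 6 = 11 (odd)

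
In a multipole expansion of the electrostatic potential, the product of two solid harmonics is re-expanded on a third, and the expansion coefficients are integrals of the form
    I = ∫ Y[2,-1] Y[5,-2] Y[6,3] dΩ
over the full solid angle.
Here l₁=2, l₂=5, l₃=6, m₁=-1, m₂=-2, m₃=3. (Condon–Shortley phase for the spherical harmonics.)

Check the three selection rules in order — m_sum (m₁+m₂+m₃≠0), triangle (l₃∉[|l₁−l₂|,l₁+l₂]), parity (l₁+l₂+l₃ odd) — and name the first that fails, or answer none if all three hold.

parity

m₁+m₂+m₃ = -1 − 2 + 3 = 0  ✓
triangle: |2−5|=3 ≤ l₃=6 ≤ 2+5=7  ✓
parity: l₁+l₂+l₃ = 13 is odd  ✗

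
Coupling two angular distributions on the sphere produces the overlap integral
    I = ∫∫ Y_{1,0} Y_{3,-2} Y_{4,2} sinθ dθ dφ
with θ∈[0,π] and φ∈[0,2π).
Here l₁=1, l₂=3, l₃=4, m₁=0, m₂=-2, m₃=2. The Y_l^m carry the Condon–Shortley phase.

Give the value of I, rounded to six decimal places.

m-sum 0 ✓  L=8 even ✓  2≤4≤4 ✓
Π(2lᵢ+1) = 3×7×9 = 189
triangle coeff Δ(1,3,4) = 1/252
Σ_t [0,0]: t=0:+1/36 = 1/36
(3j)²=4/63 [(1 3 4; 0 0 0)], sign=+1
Σ_t [0,0]: t=0:+1/120 = 1/120
(3j)²=1/21 [(1 3 4; 0 -2 2)], sign=+1
⇒ 4πI² = 4/7
I = (+1)√(4/7/(4π)) = 0.21324362

0.213244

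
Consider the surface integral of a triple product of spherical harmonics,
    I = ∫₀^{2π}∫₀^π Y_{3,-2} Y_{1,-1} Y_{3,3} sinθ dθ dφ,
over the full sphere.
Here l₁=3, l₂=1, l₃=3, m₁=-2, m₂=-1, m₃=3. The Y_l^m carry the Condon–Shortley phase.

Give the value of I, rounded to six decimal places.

l₁+l₂+l₃=7 is odd: 3j(l;000)=0 ⇒ I=0

0.000000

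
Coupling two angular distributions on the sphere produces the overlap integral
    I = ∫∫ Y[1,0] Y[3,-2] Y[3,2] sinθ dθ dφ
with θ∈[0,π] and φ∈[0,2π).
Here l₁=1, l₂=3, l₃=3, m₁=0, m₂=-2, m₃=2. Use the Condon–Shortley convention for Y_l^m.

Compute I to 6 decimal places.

0.000000

L=7 odd ⇒ parity kills the (l;000) factor ⇒ I = 0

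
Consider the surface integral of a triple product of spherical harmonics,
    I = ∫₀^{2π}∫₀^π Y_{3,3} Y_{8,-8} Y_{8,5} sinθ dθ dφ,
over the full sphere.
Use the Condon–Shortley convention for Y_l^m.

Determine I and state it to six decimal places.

l₁+l₂+l₃=19 is odd: 3j(l;000)=0 ⇒ I=0

0.000000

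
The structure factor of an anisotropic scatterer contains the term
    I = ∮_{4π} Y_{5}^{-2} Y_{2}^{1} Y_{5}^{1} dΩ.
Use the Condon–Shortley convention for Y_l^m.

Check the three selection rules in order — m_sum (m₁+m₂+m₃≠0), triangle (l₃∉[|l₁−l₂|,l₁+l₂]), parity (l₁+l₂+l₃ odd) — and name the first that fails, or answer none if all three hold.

m₁+m₂+m₃ = -2 + 1 + 1 = 0  ✓
triangle: |5−2|=3 ≤ l₃=5 ≤ 5+2=7  ✓
parity: l₁+l₂+l₃ = 12 is even  ✓

none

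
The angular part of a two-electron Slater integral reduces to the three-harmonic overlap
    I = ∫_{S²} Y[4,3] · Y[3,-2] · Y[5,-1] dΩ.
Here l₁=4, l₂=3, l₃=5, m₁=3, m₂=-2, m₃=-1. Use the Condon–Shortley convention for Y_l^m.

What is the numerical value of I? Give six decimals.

0.160929

Rules hold: Σm=0, L=12 even, 1≤5≤7.
N = 9·7·11 = 693
Δ = 2!·6!·4!/13! = 1/180180
Racah Σ t=0..2: t=0:+1/576 t=1:−1/144 t=2:+1/576 = -1/288
⇒ 3j(4 3 5; 0 0 0)² = 20/1001, sgn +1
Racah Σ t=0..1: t=0:+1/1440 t=1:−1/17280 = 11/17280
⇒ 3j(4 3 5; 3 -2 -1)² = 11/468, sgn +1
4πI² = N·(3j₀)²·(3jₘ)² = 55/169
I = +1·√(0.325444/4π) = 0.16092854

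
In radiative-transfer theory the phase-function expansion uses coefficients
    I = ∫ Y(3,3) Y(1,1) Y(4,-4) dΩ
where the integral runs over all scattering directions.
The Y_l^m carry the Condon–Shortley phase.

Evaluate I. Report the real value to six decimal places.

Rules hold: Σm=0, L=8 even, 2≤4≤4.
N = 7·3·9 = 189
Δ = 0!·6!·2!/9! = 1/252
Racah Σ t=0..0: t=0:+1/36 = 1/36
⇒ 3j(3 1 4; 0 0 0)² = 4/63, sgn +1
Racah Σ t=0..0: t=0:+1/1440 = 1/1440
⇒ 3j(3 1 4; 3 1 -4)² = 1/9, sgn +1
4πI² = N·(3j₀)²·(3jₘ)² = 4/3
I = +1·√(1.33333/4π) = 0.32573501

0.325735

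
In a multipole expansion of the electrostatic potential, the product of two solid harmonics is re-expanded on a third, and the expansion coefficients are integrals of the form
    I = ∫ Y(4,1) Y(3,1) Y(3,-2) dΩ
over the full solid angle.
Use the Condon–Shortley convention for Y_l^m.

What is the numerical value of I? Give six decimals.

0.145070

m-sum 0 ✓  L=10 even ✓  1≤3≤7 ✓
Π(2lᵢ+1) = 9×7×7 = 441
triangle coeff Δ(4,3,3) = 1/34650
Σ_t [1,3]: t=1:−1/72 t=2:+1/16 t=3:−1/72 = 5/144
(3j)²=2/77 [(4 3 3; 0 0 0)], sign=-1
Σ_t [2,3]: t=2:+1/48 t=3:−1/144 = 1/72
(3j)²=16/693 [(4 3 3; 1 1 -2)], sign=-1
⇒ 4πI² = 32/121
I = (+1)√(32/121/(4π)) = 0.14506992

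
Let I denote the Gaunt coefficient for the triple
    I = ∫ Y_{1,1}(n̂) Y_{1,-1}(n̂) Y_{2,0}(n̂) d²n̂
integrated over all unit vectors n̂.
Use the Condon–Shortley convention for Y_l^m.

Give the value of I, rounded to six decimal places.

0.126157

Rules hold: Σm=0, L=4 even, 0≤2≤2.
N = 3·3·5 = 45
Δ = 0!·2!·2!/5! = 1/30
Racah Σ t=0..0: t=0:+1/1 = 1/1
⇒ 3j(1 1 2; 0 0 0)² = 2/15, sgn +1
Racah Σ t=0..0: t=0:+1/4 = 1/4
⇒ 3j(1 1 2; 1 -1 0)² = 1/30, sgn +1
4πI² = N·(3j₀)²·(3jₘ)² = 1/5
I = +1·√(0.2/4π) = 0.12615663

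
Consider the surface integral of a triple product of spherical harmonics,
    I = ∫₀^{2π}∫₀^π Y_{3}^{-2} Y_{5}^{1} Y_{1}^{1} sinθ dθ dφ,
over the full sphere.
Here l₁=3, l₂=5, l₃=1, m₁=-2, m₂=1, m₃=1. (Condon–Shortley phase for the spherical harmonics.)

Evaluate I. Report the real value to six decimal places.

0.000000

triangle: need 2≤l₃≤8, have 1; I=0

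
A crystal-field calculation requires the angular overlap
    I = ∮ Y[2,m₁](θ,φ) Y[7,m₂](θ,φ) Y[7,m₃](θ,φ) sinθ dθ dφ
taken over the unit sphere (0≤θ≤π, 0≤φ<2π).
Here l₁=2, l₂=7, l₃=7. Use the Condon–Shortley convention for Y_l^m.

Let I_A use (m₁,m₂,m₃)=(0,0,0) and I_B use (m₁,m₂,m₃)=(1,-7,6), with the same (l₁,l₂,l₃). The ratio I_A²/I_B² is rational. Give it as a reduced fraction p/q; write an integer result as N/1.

448/507

l's match ⇒ only the (l;m) 3-j factors differ between A and B.
A: triangle coeff Δ(2,7,7) = 1/185640; Σ_t [0,2]: t=0:+1/2419200 t=1:−1/518400 t=2:+1/2419200 = -1/907200; (3j)²=56/3315 [(2 7 7; 0 0 0)], sign=+1
B: triangle coeff Δ(2,7,7) = 1/185640; Σ_t [0,0]: t=0:+1/958003200 = 1/958003200; (3j)²=13/680 [(2 7 7; 1 -7 6)], sign=-1
I_A²/I_B² = (56/3315)/(13/680) = 448/507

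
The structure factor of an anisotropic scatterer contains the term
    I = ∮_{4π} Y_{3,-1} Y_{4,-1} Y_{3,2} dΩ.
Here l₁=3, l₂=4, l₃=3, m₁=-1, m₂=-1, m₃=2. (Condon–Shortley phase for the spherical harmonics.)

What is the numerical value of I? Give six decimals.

Checks pass: Σm=0; 10 even; l₃=3∈[1,7].
(2·3+1)(2·4+1)(2·3+1) = 441
Δ: 4! 2! 4! / 11! → 1/34650
sum: t=1:−1/72 t=2:+1/16 t=3:−1/72 = 5/144
3j²(3 4 3; 0 0 0) = Δ·Π!·Σ² = 2/77  (sign -1)
sum: t=2:+1/48 t=3:−1/144 = 1/72
3j²(3 4 3; -1 -1 2) = Δ·Π!·Σ² = 16/693  (sign -1)
combine: 4πI² = 441·2/77·16/693 = 32/121
take √, sign +1: I = 0.14506992

0.145070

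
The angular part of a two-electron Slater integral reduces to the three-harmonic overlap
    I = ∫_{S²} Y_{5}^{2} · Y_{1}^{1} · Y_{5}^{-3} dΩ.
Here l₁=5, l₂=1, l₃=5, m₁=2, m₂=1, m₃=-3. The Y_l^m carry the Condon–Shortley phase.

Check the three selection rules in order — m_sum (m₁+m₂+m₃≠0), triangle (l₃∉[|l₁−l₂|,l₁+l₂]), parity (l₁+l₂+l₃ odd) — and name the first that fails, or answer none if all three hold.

m₁+m₂+m₃ = 2 + 1 − 3 = 0  ✓
triangle: |5−1|=4 ≤ l₃=5 ≤ 5+1=6  ✓
parity: l₁+l₂+l₃ = 11 is odd  ✗

parity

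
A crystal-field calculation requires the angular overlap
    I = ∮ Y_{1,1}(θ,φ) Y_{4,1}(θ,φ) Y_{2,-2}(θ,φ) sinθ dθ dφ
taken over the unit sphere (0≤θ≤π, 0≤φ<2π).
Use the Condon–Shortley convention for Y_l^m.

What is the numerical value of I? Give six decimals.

|1−4|≤2≤1+4 violated ⇒ I = 0

0.000000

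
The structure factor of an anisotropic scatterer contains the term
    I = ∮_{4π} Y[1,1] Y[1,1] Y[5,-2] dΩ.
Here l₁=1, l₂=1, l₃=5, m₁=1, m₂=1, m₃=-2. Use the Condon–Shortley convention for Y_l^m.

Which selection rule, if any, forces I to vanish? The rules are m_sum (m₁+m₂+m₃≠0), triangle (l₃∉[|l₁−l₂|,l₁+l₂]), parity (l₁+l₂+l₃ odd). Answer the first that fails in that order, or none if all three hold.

Σmᵢ = 0  ✓
l₃∈[|l₁−l₂|,l₁+l₂]=[0,2], have l₃=5  ✗
Σlᵢ = 7 ⇒ odd

triangle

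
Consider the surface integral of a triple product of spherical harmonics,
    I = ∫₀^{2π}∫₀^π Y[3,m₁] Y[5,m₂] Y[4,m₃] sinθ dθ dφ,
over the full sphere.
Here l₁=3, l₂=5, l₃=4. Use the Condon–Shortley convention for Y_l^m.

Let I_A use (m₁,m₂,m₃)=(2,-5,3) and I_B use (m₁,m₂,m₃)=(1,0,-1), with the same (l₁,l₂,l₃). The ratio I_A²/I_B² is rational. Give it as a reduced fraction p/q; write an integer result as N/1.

490/1

Shared (l₁,l₂,l₃)=(3,5,4): N and (l;000)² cancel in I_A²/I_B².
A: Δ = 4!·2!·6!/13! = 1/180180; Racah Σ t=0..0: t=0:+1/17280 = 1/17280; ⇒ 3j(3 5 4; 2 -5 3)² = 35/858, sgn -1
B: Δ = 4!·2!·6!/13! = 1/180180; Racah Σ t=0..2: t=0:+1/5760 t=1:−1/288 t=2:+1/288 = 1/5760; ⇒ 3j(3 5 4; 1 0 -1)² = 1/12012, sgn -1
I_A²/I_B² = (35/858)/(1/12012) = 490/1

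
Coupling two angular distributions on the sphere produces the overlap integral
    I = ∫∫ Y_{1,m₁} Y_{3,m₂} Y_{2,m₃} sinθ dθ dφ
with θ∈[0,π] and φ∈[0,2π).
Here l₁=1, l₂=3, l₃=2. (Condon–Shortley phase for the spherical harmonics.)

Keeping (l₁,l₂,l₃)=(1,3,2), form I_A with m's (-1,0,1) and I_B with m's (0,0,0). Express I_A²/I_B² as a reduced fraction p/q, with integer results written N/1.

l's match ⇒ only the (l;m) 3-j factors differ between A and B.
A: triangle coeff Δ(1,3,2) = 1/105; Σ_t [2,2]: t=2:+1/12 = 1/12; (3j)²=1/35 [(1 3 2; -1 0 1)], sign=-1
B: triangle coeff Δ(1,3,2) = 1/105; Σ_t [1,1]: t=1:−1/4 = -1/4; (3j)²=3/35 [(1 3 2; 0 0 0)], sign=-1
I_A²/I_B² = (1/35)/(3/35) = 1/3

1/3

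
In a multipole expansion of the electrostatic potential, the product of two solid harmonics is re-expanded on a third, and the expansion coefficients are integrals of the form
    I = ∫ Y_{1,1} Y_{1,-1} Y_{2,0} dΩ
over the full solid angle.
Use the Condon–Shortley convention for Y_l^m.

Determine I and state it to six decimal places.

m-sum 0 ✓  L=4 even ✓  0≤2≤2 ✓
Π(2lᵢ+1) = 3×3×5 = 45
triangle coeff Δ(1,1,2) = 1/30
Σ_t [0,0]: t=0:+1/1 = 1/1
(3j)²=2/15 [(1 1 2; 0 0 0)], sign=+1
Σ_t [0,0]: t=0:+1/4 = 1/4
(3j)²=1/30 [(1 1 2; 1 -1 0)], sign=+1
⇒ 4πI² = 1/5
I = (+1)√(1/5/(4π)) = 0.12615663

0.126157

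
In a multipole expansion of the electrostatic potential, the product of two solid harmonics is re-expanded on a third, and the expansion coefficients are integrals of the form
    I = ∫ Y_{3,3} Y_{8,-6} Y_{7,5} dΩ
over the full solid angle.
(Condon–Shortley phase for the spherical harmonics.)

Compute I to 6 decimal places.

0.000000

Σmᵢ = 2 ≠ 0, so the φ-integral vanishes; I = 0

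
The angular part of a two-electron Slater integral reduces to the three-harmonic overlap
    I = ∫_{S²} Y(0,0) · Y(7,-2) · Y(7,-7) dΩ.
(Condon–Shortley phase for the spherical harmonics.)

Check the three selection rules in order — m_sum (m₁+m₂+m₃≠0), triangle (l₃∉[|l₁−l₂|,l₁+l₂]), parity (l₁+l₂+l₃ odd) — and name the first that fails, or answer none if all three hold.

m_sum

m₁+m₂+m₃ = 0 − 2 − 7 = -9  ✗
triangle: |0−7|=7 ≤ l₃=7 ≤ 0+7=7
parity: l₁+l₂+l₃ = 14 is even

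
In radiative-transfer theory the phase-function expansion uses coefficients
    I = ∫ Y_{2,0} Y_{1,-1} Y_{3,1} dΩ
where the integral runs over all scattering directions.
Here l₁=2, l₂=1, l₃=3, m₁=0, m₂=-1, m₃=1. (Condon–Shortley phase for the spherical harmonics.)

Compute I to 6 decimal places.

m-sum 0 ✓  L=6 even ✓  1≤3≤3 ✓
Π(2lᵢ+1) = 5×3×7 = 105
triangle coeff Δ(2,1,3) = 1/105
Σ_t [0,0]: t=0:+1/4 = 1/4
(3j)²=3/35 [(2 1 3; 0 0 0)], sign=-1
Σ_t [0,0]: t=0:+1/8 = 1/8
(3j)²=2/35 [(2 1 3; 0 -1 1)], sign=+1
⇒ 4πI² = 18/35
I = (-1)√(18/35/(4π)) = -0.20230066

-0.202301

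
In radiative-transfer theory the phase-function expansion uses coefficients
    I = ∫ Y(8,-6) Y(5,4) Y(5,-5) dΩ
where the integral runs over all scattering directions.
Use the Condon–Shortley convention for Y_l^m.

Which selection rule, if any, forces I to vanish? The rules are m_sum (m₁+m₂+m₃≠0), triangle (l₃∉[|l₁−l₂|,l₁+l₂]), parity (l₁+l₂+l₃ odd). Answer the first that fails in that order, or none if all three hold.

m_sum

azimuthal sum: -6 + 4 − 5 = -7  ✗
3 ≤ 5 ≤ 13 (triangle on l)
L = 8 + 5 + 5 = 18 (even)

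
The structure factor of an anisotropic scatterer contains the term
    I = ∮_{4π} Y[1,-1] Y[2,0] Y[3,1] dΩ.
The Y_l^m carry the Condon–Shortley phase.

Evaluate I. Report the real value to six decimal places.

Checks pass: Σm=0; 6 even; l₃=3∈[1,3].
(2·1+1)(2·2+1)(2·3+1) = 105
Δ: 0! 2! 4! / 7! → 1/105
sum: t=0:+1/4 = 1/4
3j²(1 2 3; 0 0 0) = Δ·Π!·Σ² = 3/35  (sign -1)
sum: t=0:+1/8 = 1/8
3j²(1 2 3; -1 0 1) = Δ·Π!·Σ² = 2/35  (sign +1)
combine: 4πI² = 105·3/35·2/35 = 18/35
take √, sign -1: I = -0.20230066

-0.202301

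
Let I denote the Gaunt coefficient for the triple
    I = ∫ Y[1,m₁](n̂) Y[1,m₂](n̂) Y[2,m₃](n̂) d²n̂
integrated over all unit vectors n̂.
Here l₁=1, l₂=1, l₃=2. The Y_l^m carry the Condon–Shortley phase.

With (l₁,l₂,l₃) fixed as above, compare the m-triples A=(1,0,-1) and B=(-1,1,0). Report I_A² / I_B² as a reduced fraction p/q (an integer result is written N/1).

Shared (l₁,l₂,l₃)=(1,1,2): N and (l;000)² cancel in I_A²/I_B².
A: Δ = 0!·2!·2!/5! = 1/30; Racah Σ t=0..0: t=0:+1/2 = 1/2; ⇒ 3j(1 1 2; 1 0 -1)² = 1/10, sgn -1
B: Δ = 0!·2!·2!/5! = 1/30; Racah Σ t=0..0: t=0:+1/4 = 1/4; ⇒ 3j(1 1 2; -1 1 0)² = 1/30, sgn +1
I_A²/I_B² = (1/10)/(1/30) = 3/1

3/1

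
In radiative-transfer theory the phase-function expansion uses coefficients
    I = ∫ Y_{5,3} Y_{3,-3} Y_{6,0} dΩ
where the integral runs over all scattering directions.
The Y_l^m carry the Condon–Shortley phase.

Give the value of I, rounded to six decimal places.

-0.110086

Checks pass: Σm=0; 14 even; l₃=6∈[2,8].
(2·5+1)(2·3+1)(2·6+1) = 1001
Δ: 2! 8! 4! / 15! → 1/675675
sum: t=0:+1/8640 t=1:−1/2304 t=2:+1/8640 = -7/34560
3j²(5 3 6; 0 0 0) = Δ·Π!·Σ² = 7/429  (sign -1)
sum: t=0:+1/69120 = 1/69120
3j²(5 3 6; 3 -3 0) = Δ·Π!·Σ² = 4/429  (sign +1)
combine: 4πI² = 1001·7/429·4/429 = 196/1287
take √, sign -1: I = -0.11008644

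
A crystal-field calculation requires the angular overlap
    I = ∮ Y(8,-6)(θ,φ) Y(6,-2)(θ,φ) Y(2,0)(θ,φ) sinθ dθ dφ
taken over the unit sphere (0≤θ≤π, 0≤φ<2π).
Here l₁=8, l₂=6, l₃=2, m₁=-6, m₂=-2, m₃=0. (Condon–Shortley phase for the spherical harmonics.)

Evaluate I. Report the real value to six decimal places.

0.000000

-6 − 2 + 0 = -8 ≠ 0: azimuthal integral kills it; I = 0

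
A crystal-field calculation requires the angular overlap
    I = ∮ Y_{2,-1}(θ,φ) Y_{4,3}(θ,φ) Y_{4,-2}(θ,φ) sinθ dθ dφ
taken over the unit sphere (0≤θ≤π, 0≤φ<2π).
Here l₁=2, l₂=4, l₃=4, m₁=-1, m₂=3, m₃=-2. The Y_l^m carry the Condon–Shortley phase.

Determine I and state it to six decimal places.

-0.187702

m-sum 0 ✓  L=10 even ✓  2≤4≤6 ✓
Π(2lᵢ+1) = 5×9×9 = 405
triangle coeff Δ(2,4,4) = 1/13860
Σ_t [0,2]: t=0:+1/192 t=1:−1/36 t=2:+1/192 = -5/288
(3j)²=20/693 [(2 4 4; 0 0 0)], sign=-1
Σ_t [1,2]: t=1:−1/1440 t=2:+1/240 = 1/288
(3j)²=5/132 [(2 4 4; -1 3 -2)], sign=+1
⇒ 4πI² = 375/847
I = (-1)√(375/847/(4π)) = -0.18770204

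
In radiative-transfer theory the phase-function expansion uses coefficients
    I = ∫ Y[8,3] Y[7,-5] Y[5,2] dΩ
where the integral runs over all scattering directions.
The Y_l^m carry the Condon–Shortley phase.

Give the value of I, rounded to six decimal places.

Checks pass: Σm=0; 20 even; l₃=5∈[1,15].
(2·8+1)(2·7+1)(2·5+1) = 2805
Δ: 10! 6! 4! / 21! → 1/814773960
sum: t=3:−1/87091200 t=4:+1/4976640 t=5:−1/2073600 t=6:+1/4976640 t=7:−1/87091200 = -1/9676800
3j²(8 7 5; 0 0 0) = Δ·Π!·Σ² = 360/46189  (sign +1)
sum: t=0:+1/1741824000 t=1:−1/104509440 t=2:+1/69672960 = 1/186624000
3j²(8 7 5; 3 -5 2) = Δ·Π!·Σ² = 308/62985  (sign -1)
combine: 4πI² = 2805·360/46189·308/62985 = 110880/1037153
take √, sign -1: I = -0.09223596

-0.092236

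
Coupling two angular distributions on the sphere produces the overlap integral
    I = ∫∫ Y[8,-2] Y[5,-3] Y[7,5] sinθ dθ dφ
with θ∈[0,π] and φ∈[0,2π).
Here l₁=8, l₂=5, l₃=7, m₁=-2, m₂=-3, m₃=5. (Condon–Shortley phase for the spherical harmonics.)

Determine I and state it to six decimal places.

0.146003

Rules hold: Σm=0, L=20 even, 3≤7≤13.
N = 17·11·15 = 2805
Δ = 6!·10!·4!/21! = 1/814773960
Racah Σ t=1..5: t=1:−1/87091200 t=2:+1/4976640 t=3:−1/2073600 t=4:+1/4976640 t=5:−1/87091200 = -1/9676800
⇒ 3j(8 5 7; 0 0 0)² = 360/46189, sgn +1
Racah Σ t=0..2: t=0:+1/10450944000 t=1:−1/261273600 t=2:+1/92897280 = 7/995328000
⇒ 3j(8 5 7; -2 -3 5)² = 1029/83980, sgn +1
4πI² = N·(3j₀)²·(3jₘ)² = 277830/1037153
I = +1·√(0.267878/4π) = 0.14600349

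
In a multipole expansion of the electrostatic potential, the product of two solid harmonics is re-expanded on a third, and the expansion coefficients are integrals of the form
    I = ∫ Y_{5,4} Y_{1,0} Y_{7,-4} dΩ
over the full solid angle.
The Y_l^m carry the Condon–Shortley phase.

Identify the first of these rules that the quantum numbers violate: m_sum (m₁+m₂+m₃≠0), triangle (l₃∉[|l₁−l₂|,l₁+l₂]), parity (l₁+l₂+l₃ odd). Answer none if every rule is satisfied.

triangle

m₁+m₂+m₃ = 4 + 0 − 4 = 0  ✓
triangle: |5−1|=4 ≤ l₃=7 ≤ 5+1=6  ✗
parity: l₁+l₂+l₃ = 13 is odd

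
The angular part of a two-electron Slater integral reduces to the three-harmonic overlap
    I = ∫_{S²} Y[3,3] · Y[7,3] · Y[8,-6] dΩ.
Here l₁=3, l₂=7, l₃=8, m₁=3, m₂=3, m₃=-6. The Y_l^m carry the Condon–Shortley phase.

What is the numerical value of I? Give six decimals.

Checks pass: Σm=0; 18 even; l₃=8∈[4,10].
(2·3+1)(2·7+1)(2·8+1) = 1785
Δ: 2! 4! 12! / 19! → 1/5290740
sum: t=0:+1/7257600 t=1:−1/2073600 t=2:+1/7257600 = -1/4838400
3j²(3 7 8; 0 0 0) = Δ·Π!·Σ² = 252/20995  (sign -1)
sum: t=0:+1/348364800 = 1/348364800
3j²(3 7 8; 3 3 -6) = Δ·Π!·Σ² = 11/646  (sign +1)
combine: 4πI² = 1785·252/20995·11/646 = 29106/79781
take √, sign -1: I = -0.17038705

-0.170387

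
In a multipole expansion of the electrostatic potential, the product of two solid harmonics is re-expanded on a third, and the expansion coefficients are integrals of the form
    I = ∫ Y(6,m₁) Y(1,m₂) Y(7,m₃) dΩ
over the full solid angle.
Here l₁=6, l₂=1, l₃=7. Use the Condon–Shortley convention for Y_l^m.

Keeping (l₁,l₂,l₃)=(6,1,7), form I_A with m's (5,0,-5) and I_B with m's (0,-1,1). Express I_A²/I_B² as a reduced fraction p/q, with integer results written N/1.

l's match ⇒ only the (l;m) 3-j factors differ between A and B.
A: triangle coeff Δ(6,1,7) = 1/1365; Σ_t [0,0]: t=0:+1/39916800 = 1/39916800; (3j)²=8/455 [(6 1 7; 5 0 -5)], sign=+1
B: triangle coeff Δ(6,1,7) = 1/1365; Σ_t [0,0]: t=0:+1/1036800 = 1/1036800; (3j)²=4/195 [(6 1 7; 0 -1 1)], sign=+1
I_A²/I_B² = (8/455)/(4/195) = 6/7

6/7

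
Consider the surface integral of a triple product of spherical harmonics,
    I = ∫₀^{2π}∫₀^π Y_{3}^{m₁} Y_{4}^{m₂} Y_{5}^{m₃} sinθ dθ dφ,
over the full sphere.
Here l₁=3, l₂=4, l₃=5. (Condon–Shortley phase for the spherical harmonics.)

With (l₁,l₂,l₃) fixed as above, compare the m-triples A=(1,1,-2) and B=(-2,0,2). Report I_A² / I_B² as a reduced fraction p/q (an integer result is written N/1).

128/25

Shared (l₁,l₂,l₃)=(3,4,5): N and (l;000)² cancel in I_A²/I_B².
A: Δ = 2!·4!·6!/13! = 1/180180; Racah Σ t=0..2: t=0:+1/960 t=1:−1/288 t=2:+1/1728 = -1/540; ⇒ 3j(3 4 5; 1 1 -2)² = 128/6435, sgn +1
B: Δ = 2!·4!·6!/13! = 1/180180; Racah Σ t=1..2: t=1:−1/864 t=2:+1/576 = 1/1728; ⇒ 3j(3 4 5; -2 0 2)² = 5/1287, sgn -1
I_A²/I_B² = (128/6435)/(5/1287) = 128/25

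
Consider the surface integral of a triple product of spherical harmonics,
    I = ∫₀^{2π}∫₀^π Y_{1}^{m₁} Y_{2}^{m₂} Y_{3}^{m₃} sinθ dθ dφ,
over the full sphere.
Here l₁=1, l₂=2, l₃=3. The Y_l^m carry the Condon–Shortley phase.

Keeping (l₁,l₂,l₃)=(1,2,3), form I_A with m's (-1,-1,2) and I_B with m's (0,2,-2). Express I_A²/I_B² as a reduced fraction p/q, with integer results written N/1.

Same 1,2,3: normalisation and zero-m 3j drop out of the ratio.
A: Δ: 0! 2! 4! / 7! → 1/105; sum: t=0:+1/12 = 1/12; 3j²(1 2 3; -1 -1 2) = Δ·Π!·Σ² = 2/21  (sign -1)
B: Δ: 0! 2! 4! / 7! → 1/105; sum: t=0:+1/24 = 1/24; 3j²(1 2 3; 0 2 -2) = Δ·Π!·Σ² = 1/21  (sign -1)
I_A²/I_B² = (2/21)/(1/21) = 2/1

2/1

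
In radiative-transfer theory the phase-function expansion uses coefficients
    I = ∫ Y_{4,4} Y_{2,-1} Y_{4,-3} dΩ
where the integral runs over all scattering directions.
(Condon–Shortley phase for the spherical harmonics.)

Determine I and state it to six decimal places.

m-sum 0 ✓  L=10 even ✓  2≤4≤6 ✓
Π(2lᵢ+1) = 9×5×9 = 405
triangle coeff Δ(4,2,4) = 1/13860
Σ_t [0,2]: t=0:+1/192 t=1:−1/36 t=2:+1/192 = -5/288
(3j)²=20/693 [(4 2 4; 0 0 0)], sign=-1
Σ_t [0,0]: t=0:+1/1440 = 1/1440
(3j)²=7/165 [(4 2 4; 4 -1 -3)], sign=-1
⇒ 4πI² = 60/121
I = (+1)√(60/121/(4π)) = 0.19864517

0.198645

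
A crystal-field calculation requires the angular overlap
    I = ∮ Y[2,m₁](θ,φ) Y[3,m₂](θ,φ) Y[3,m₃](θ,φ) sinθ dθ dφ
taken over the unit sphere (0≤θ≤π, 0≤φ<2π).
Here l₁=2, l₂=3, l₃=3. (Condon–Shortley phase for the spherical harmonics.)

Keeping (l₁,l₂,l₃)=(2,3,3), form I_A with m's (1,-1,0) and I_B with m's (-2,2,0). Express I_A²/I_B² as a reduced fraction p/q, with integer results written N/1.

Shared (l₁,l₂,l₃)=(2,3,3): N and (l;000)² cancel in I_A²/I_B².
A: Δ = 2!·2!·4!/9! = 1/3780; Racah Σ t=0..1: t=0:+1/8 t=1:−1/12 = 1/24; ⇒ 3j(2 3 3; 1 -1 0)² = 1/210, sgn -1
B: Δ = 2!·2!·4!/9! = 1/3780; Racah Σ t=2..2: t=2:+1/24 = 1/24; ⇒ 3j(2 3 3; -2 2 0)² = 1/21, sgn -1
I_A²/I_B² = (1/210)/(1/21) = 1/10

1/10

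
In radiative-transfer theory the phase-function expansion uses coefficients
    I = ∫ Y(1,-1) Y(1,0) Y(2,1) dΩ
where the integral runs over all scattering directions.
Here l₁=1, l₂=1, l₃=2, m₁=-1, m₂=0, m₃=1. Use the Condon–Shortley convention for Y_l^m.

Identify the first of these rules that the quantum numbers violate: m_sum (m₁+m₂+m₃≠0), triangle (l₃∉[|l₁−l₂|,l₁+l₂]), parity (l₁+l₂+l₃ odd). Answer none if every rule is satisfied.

none

Σmᵢ = 0  ✓
l₃∈[|l₁−l₂|,l₁+l₂]=[0,2], have l₃=2  ✓
Σlᵢ = 4 ⇒ even  ✓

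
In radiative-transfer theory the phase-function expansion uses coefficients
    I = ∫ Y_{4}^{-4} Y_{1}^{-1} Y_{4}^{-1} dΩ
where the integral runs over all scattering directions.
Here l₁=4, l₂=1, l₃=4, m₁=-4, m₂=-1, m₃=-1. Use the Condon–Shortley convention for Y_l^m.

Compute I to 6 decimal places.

0.000000

Σmᵢ = -6 ≠ 0, so the φ-integral vanishes; I = 0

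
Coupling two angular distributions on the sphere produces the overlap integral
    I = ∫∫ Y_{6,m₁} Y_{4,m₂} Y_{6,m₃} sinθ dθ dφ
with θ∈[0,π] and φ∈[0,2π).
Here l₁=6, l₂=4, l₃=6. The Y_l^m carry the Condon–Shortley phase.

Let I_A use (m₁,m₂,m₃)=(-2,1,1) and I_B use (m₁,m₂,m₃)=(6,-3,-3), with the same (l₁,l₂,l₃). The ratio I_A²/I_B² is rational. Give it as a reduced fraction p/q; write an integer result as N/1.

Same 6,4,6: normalisation and zero-m 3j drop out of the ratio.
A: Δ: 4! 8! 4! / 17! → 1/15315300; sum: t=1:−1/725760 t=2:+1/34560 t=3:−1/17280 t=4:+1/82944 = -53/2903040; 3j²(6 4 6; -2 1 1) = Δ·Π!·Σ² = 2809/306306  (sign +1)
B: Δ: 4! 8! 4! / 17! → 1/15315300; sum: t=0:+1/5806080 = 1/5806080; 3j²(6 4 6; 6 -3 -3) = Δ·Π!·Σ² = 9/884  (sign -1)
I_A²/I_B² = (2809/306306)/(9/884) = 5618/6237

5618/6237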